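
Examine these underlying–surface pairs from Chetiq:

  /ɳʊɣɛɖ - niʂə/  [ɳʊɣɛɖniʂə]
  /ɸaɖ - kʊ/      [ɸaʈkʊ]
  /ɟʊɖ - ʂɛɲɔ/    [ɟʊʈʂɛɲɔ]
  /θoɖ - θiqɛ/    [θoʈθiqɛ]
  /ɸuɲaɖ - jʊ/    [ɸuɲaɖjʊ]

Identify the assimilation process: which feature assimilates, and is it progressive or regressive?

regressive voicing assimilation

Underlying /ɖ/ is realised as [ʈ] next to /k/; /k/ itself does not change.
The change voiced → voiceless matches the voicing of the following /k/, identifying this as voicing assimilation.
Place and manner are unchanged, so the assimilation is partial, not total.
The same holds elsewhere in the data: /ɖ/ → [ʈ] before /ʂ/ (voiced → voiceless, matching voiceless); /ɖ/ → [ʈ] before /θ/ (voiced → voiceless, matching voiceless) — only voicing changes, and always toward the following segment.
No alternation appears in [ɳʊɣɛɖniʂə], [ɸuɲaɖjʊ]: there the adjacent consonants already agree in voicing (/ɖ/ and /n/ are both voiced; /ɖ/ and /j/ are both voiced), so these forms are consistent with the same rule.
The trigger is the following segment, so the direction is regressive (anticipatory).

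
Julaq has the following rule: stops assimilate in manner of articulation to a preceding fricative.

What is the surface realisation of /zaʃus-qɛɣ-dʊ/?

[zaʃusχɛɣzʊ]

/q/ is a voiceless uvular stop. The preceding trigger /s/ is a fricative, so /q/ must become a fricative as well.
The voiceless uvular fricative is [χ], so /q/ → [χ].
The same rule applies at the second boundary: /d/ → [z] next to /ɣ/.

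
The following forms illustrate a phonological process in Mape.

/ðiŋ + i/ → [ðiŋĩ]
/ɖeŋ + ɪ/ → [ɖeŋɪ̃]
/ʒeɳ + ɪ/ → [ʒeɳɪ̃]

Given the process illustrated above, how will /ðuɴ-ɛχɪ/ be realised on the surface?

The data show progressive nasality assimilation (vowel nasalisation): /i/ → [ĩ] after /ŋ/; /ɪ/ → [ɪ̃] after /ŋ/; /ɪ/ → [ɪ̃] after /ɳ/ — a vowel is nasalised by an immediately preceding nasal consonant.
The vowel /ɛ/ is adjacent to the preceding nasal /ɴ/, so it acquires [+nasal] and surfaces as [ɛ̃].

[ðuɴɛ̃χɪ]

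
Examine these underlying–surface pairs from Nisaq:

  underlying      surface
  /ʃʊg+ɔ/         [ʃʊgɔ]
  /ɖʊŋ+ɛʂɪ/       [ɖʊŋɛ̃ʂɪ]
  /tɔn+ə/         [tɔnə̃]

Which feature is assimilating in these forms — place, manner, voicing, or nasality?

The vowel /ɛ/ surfaces as nasalised [ɛ̃] next to the preceding nasal /ŋ/ — it has acquired the [+nasal] feature of its neighbour.
Likewise in the remaining data: /ə/ → [ə̃] after /n/ — each time a vowel is nasalised next to a preceding nasal.
No change occurs in [ʃʊgɔ] because the vowel at the boundary is adjacent to an oral consonant, not a nasal (/ɔ/ next to /g/).

nasality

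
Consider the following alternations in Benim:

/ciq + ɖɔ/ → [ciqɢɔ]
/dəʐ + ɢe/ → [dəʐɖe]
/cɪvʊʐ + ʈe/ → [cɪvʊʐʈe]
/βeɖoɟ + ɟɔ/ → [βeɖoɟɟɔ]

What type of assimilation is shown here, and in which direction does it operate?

Underlying /ɖ/ is realised as [ɢ] next to /q/; /q/ itself does not change.
/ɖ/ is retroflex while /q/ is uvular; the output [ɢ] is uvular, matching the trigger — so the feature that spreads is place.
Manner and voice are unchanged, so the assimilation is partial, not total.
Checking the remaining alternation: /ɢ/ → [ɖ] after /ʐ/ (uvular → retroflex, matching retroflex) — only place changes, and always toward the preceding segment.
No alternation appears in [cɪvʊʐʈe], [βeɖoɟɟɔ]: there the adjacent consonants already agree in place (/ʈ/ and /ʐ/ are both retroflex; /ɟ/ and /ɟ/ are both palatal), so these forms are consistent with the same rule.
Since the segment that changes follows the conditioning segment, the assimilation is progressive.

progressive place assimilation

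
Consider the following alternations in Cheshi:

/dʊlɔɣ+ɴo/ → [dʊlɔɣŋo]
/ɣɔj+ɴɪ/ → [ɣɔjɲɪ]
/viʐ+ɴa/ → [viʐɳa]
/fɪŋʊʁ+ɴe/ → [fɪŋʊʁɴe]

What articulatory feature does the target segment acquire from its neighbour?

place

Comparing underlying and surface forms, /ɴ/ → [ŋ] is the alternation; the neighbouring /ɣ/ is constant.
/ɴ/ is uvular while /ɣ/ is velar; the output [ŋ] is velar, matching the trigger — so the feature that spreads is place.
The same holds elsewhere in the data: /ɴ/ → [ɲ] after /j/ (uvular → palatal, matching palatal); /ɴ/ → [ɳ] after /ʐ/ (uvular → retroflex, matching retroflex) — only place changes, and always toward the preceding segment.
Nothing changes in [fɪŋʊʁɴe]: there the adjacent consonants already agree in place (/ɴ/ and /ʁ/ are both uvular), so this form is consistent with the same rule.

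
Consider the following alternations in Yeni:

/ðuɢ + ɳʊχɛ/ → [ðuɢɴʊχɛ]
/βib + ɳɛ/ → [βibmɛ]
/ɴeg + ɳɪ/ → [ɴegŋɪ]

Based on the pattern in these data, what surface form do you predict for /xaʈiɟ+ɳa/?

The data show progressive place assimilation: /ɳ/ → [ɴ] after /ɢ/; /ɳ/ → [m] after /b/; /ɳ/ → [ŋ] after /g/. In each pair only place changes, matching the preceding consonant, while manner and voice stay constant.
The rule targets /ɳ/ (voiced retroflex nasal), which sits after the trigger /ɟ/ (palatal).
Changing only its place to palatal gives [ɲ] — the voiced palatal nasal.

[xaʈiɟɲa]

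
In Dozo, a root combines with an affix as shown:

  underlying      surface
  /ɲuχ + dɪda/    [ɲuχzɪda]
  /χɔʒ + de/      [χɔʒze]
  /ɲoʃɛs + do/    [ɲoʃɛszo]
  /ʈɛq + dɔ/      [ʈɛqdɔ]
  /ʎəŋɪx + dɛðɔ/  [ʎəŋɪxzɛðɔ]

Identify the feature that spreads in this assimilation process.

Underlying /d/ is realised as [z] next to /χ/; /χ/ itself does not change.
The change stop → fricative matches the manner of the preceding /χ/, identifying this as manner assimilation.
The same holds elsewhere in the data: /d/ → [z] after /ʒ/ (stop → fricative, matching a fricative); /d/ → [z] after /s/ (stop → fricative, matching a fricative); /d/ → [z] after /x/ (stop → fricative, matching a fricative) — only manner changes, and always toward the preceding segment.
Nothing changes in [ʈɛqdɔ]: there the adjacent consonants already agree in manner (/d/ and /q/ are both stops), so this form is consistent with the same rule.

manner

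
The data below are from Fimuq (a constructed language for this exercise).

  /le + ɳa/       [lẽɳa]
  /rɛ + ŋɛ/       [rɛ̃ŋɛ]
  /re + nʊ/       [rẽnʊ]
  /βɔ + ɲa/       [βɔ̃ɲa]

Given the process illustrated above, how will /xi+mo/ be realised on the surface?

[xĩmo]

The data show regressive nasality assimilation (vowel nasalisation): /e/ → [ẽ] before /ɳ/; /ɛ/ → [ɛ̃] before /ŋ/; /e/ → [ẽ] before /n/; /ɔ/ → [ɔ̃] before /ɲ/ — a vowel is nasalised by an immediately following nasal consonant.
The vowel /i/ is adjacent to the following nasal /m/, so it acquires [+nasal] and surfaces as [ĩ].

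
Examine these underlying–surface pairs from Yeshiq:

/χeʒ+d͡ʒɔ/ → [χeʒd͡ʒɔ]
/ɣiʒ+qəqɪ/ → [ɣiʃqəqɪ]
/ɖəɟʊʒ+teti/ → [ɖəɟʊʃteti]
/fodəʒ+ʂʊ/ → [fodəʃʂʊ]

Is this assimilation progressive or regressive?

regressive

Underlying /ʒ/ is realised as [ʃ] next to /q/; /q/ itself does not change.
/ʒ/ is voiced while /q/ is voiceless; the output [ʃ] is voiceless, matching the trigger — so the feature that spreads is voicing.
The same holds elsewhere in the data: /ʒ/ → [ʃ] before /t/ (voiced → voiceless, matching voiceless); /ʒ/ → [ʃ] before /ʂ/ (voiced → voiceless, matching voiceless) — only voicing changes, and always toward the following segment.
No alternation appears in [χeʒd͡ʒɔ]: there the adjacent consonants already agree in voicing (/ʒ/ and /d͡ʒ/ are both voiced), so this form is consistent with the same rule.
Since the segment that changes precedes the conditioning segment, the assimilation is regressive.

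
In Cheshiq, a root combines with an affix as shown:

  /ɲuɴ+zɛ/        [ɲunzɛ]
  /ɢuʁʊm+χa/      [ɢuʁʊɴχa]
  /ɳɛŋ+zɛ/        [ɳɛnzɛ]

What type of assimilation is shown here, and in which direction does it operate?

regressive place assimilation

Underlying /ɴ/ is realised as [n] next to /z/; /z/ itself does not change.
/ɴ/ is uvular while /z/ is alveolar; the output [n] is alveolar, matching the trigger — so the feature that spreads is place.
Manner and voice are unchanged, so the assimilation is partial, not total.
The other alternating forms pattern the same way: /m/ → [ɴ] before /χ/ (bilabial → uvular, matching uvular); /ŋ/ → [n] before /z/ (velar → alveolar, matching alveolar) — only place changes, and always toward the following segment.
Since the segment that changes precedes the conditioning segment, the assimilation is regressive.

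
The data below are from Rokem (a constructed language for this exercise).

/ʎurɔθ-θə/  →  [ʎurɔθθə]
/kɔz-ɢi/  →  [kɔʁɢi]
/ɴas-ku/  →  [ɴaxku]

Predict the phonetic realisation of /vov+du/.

The data show regressive place assimilation: /z/ → [ʁ] before /ɢ/; /s/ → [x] before /k/. In each pair only place changes, matching the following consonant, while manner and voice stay constant.
Nothing changes in [ʎurɔθθə]: there the adjacent consonants already agree in place (/θ/ and /θ/ are both dental), so this form is consistent with the same rule.
The rule targets /v/ (voiced labiodental fricative), which sits before the trigger /d/ (alveolar).
Changing only its place to alveolar gives [z] — the voiced alveolar fricative.

[vozdu]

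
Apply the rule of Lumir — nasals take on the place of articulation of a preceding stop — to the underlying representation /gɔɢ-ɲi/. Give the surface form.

[gɔɢɴi]

/ɲ/ is a voiced palatal nasal. The preceding trigger /ɢ/ is uvular, so /ɲ/ must become uvular as well.
The voiced uvular nasal is [ɴ], so /ɲ/ → [ɴ].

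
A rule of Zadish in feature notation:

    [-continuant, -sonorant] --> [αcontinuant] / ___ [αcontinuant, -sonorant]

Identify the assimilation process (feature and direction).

The rule copies [continuant] (continuancy) from the environment onto the target stops; since [±continuant] encodes the stop/fricative manner contrast, the assimilating dimension is manner.
Since the environment is written after the underscore, the trigger follows the target; the direction is regressive.

regressive manner assimilation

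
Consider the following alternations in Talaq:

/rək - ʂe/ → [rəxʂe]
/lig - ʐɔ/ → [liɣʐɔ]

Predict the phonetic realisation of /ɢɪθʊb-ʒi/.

[ɢɪθʊβʒi]

The data show regressive manner assimilation: /k/ → [x] before /ʂ/; /g/ → [ɣ] before /ʐ/. In each pair only manner changes, matching the following consonant, while place and voice stay constant.
/b/ is a voiced bilabial stop. The following trigger /ʒ/ is a fricative, so /b/ must become a fricative as well.
Changing only its manner to fricative gives [β] — the voiced bilabial fricative.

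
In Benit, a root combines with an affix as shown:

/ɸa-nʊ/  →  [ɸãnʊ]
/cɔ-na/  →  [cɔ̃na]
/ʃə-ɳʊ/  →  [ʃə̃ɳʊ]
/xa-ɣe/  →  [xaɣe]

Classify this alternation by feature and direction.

regressive nasality assimilation (vowel nasalisation)

The vowel /a/ surfaces as nasalised [ã] next to the following nasal /n/ — it has acquired the [+nasal] feature of its neighbour.
The other forms show the same pattern: /ɔ/ → [ɔ̃] before /n/; /ə/ → [ə̃] before /ɳ/ — each time a vowel is nasalised next to a following nasal.
No change occurs in [xaɣe] because the vowel at the boundary is adjacent to an oral consonant, not a nasal (/a/ next to /ɣ/).
Because the conditioning nasal is to the right of the vowel that changes, the process is regressive (anticipatory).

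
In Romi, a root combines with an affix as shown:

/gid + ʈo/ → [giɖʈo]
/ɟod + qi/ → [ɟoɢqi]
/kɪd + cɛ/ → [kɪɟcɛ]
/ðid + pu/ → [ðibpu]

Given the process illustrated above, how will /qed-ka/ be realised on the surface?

[qegka]

The data show regressive place assimilation: /d/ → [ɖ] before /ʈ/; /d/ → [ɢ] before /q/; /d/ → [ɟ] before /c/; /d/ → [b] before /p/. In each pair only place changes, matching the following consonant, while manner and voice stay constant.
/d/ is a voiced alveolar stop. The following trigger /k/ is velar, so /d/ must become velar as well.
A voiced velar stop is [g], so the surface segment is [g].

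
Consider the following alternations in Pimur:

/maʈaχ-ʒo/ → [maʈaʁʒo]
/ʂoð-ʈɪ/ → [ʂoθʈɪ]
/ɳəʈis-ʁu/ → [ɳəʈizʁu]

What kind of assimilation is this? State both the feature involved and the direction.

Underlying /χ/ is realised as [ʁ] next to /ʒ/; /ʒ/ itself does not change.
/χ/ is voiceless while /ʒ/ is voiced; the output [ʁ] is voiced, matching the trigger — so the feature that spreads is voicing.
Place and manner are unchanged, so the assimilation is partial, not total.
The other alternating forms pattern the same way: /ð/ → [θ] before /ʈ/ (voiced → voiceless, matching voiceless); /s/ → [z] before /ʁ/ (voiceless → voiced, matching voiced) — only voicing changes, and always toward the following segment.
The trigger is the following segment, so the direction is regressive (anticipatory).

regressive voicing assimilation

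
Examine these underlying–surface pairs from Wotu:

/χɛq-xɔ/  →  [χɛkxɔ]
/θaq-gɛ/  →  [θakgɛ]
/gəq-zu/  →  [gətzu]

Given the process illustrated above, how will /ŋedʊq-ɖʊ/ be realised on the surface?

The data show regressive place assimilation: /q/ → [k] before /x/; /q/ → [k] before /g/; /q/ → [t] before /z/. In each pair only place changes, matching the following consonant, while manner and voice stay constant.
The rule targets /q/ (voiceless uvular stop), which sits before the trigger /ɖ/ (retroflex).
Changing only its place to retroflex gives [ʈ] — the voiceless retroflex stop.

[ŋedʊʈɖʊ]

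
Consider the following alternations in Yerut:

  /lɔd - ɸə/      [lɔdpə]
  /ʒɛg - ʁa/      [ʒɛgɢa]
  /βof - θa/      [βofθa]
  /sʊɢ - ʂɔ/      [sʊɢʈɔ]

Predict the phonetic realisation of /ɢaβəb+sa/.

The data show progressive manner assimilation: /ɸ/ → [p] after /d/; /ʁ/ → [ɢ] after /g/; /ʂ/ → [ʈ] after /ɢ/. In each pair only manner changes, matching the preceding consonant, while place and voice stay constant.
No alternation appears in [βofθa]: there the adjacent consonants already agree in manner (/θ/ and /f/ are both fricatives), so this form is consistent with the same rule.
/s/ is a voiceless alveolar fricative. The preceding trigger /b/ is a stop, so /s/ must become a stop as well.
Changing only its manner to stop gives [t] — the voiceless alveolar stop.

[ɢaβəbta]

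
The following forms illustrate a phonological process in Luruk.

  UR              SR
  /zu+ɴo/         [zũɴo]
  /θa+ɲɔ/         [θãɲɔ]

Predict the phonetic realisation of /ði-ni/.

The data show regressive nasality assimilation (vowel nasalisation): /u/ → [ũ] before /ɴ/; /a/ → [ã] before /ɲ/ — a vowel is nasalised by an immediately following nasal consonant.
/i/ sits next to the nasal /n/ and is therefore nasalised to [ĩ].

[ðĩni]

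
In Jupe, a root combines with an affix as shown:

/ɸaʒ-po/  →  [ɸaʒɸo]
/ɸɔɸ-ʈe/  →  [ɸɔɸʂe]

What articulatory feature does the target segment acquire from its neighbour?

The segment that alternates is /p/, which surfaces as [ɸ] when adjacent to /ʒ/.
The change stop → fricative matches the manner of the preceding /ʒ/, identifying this as manner assimilation.
The other alternating form patterns the same way: /ʈ/ → [ʂ] after /ɸ/ (stop → fricative, matching a fricative) — only manner changes, and always toward the preceding segment.

manner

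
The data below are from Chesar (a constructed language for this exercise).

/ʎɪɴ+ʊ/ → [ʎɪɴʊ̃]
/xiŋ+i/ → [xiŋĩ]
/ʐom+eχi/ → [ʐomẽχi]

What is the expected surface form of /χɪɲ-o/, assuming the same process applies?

[χɪɲõ]

The data show progressive nasality assimilation (vowel nasalisation): /ʊ/ → [ʊ̃] after /ɴ/; /i/ → [ĩ] after /ŋ/; /e/ → [ẽ] after /m/ — a vowel is nasalised by an immediately preceding nasal consonant.
The vowel /o/ is adjacent to the preceding nasal /ɲ/, so it acquires [+nasal] and surfaces as [õ].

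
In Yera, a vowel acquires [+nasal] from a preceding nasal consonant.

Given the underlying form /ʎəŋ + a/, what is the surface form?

[ʎəŋã]

The vowel /a/ is adjacent to the preceding nasal /ŋ/, so it acquires [+nasal] and surfaces as [ã].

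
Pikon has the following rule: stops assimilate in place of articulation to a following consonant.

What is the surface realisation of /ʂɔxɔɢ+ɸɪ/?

/ɢ/ is a voiced uvular stop. The following trigger /ɸ/ is bilabial, so /ɢ/ must become bilabial as well.
The voiced bilabial stop is [b], so /ɢ/ → [b].

[ʂɔxɔbɸɪ]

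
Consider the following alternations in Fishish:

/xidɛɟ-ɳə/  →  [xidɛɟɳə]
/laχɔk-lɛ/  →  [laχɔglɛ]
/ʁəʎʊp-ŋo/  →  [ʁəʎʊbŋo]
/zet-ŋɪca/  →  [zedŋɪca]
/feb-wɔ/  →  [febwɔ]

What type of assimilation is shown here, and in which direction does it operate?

regressive voicing assimilation

Underlying /k/ is realised as [g] next to /l/; /l/ itself does not change.
/k/ is voiceless while /l/ is voiced; the output [g] is voiced, matching the trigger — so the feature that spreads is voicing.
Place and manner are unchanged, so the assimilation is partial, not total.
The other alternating forms pattern the same way: /p/ → [b] before /ŋ/ (voiceless → voiced, matching voiced); /t/ → [d] before /ŋ/ (voiceless → voiced, matching voiced) — only voicing changes, and always toward the following segment.
No alternation appears in [xidɛɟɳə], [febwɔ]: there the adjacent consonants already agree in voicing (/ɟ/ and /ɳ/ are both voiced; /b/ and /w/ are both voiced), so these forms are consistent with the same rule.
Since the segment that changes precedes the conditioning segment, the assimilation is regressive.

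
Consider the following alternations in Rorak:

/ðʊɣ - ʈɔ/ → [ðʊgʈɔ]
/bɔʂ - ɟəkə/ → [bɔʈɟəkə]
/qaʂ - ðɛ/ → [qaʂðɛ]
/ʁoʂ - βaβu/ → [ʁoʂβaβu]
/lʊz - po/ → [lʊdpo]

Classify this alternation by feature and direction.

The segment that alternates is /ɣ/, which surfaces as [g] when adjacent to /ʈ/.
/ɣ/ is a fricative while /ʈ/ is a stop; the output [g] is a stop, matching the trigger — so the feature that spreads is manner.
Place and voice are unchanged, so the assimilation is partial, not total.
The other alternating forms pattern the same way: /ʂ/ → [ʈ] before /ɟ/ (fricative → stop, matching a stop); /z/ → [d] before /p/ (fricative → stop, matching a stop) — only manner changes, and always toward the following segment.
Nothing changes in [qaʂðɛ], [ʁoʂβaβu]: there the adjacent consonants already agree in manner (/ʂ/ and /ð/ are both fricatives; /ʂ/ and /β/ are both fricatives), so these forms are consistent with the same rule.
Since the segment that changes precedes the conditioning segment, the assimilation is regressive.

regressive manner assimilation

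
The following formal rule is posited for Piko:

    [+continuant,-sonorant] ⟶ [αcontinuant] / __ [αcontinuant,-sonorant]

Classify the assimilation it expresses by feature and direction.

The shared variable α links the value of [continuant] on the target to that of the neighbouring obstruent. [continuant] distinguishes stops from fricatives — a manner-of-articulation feature — so this is manner assimilation.
Since the environment is written after the underscore, the trigger follows the target; the direction is regressive.

regressive manner assimilation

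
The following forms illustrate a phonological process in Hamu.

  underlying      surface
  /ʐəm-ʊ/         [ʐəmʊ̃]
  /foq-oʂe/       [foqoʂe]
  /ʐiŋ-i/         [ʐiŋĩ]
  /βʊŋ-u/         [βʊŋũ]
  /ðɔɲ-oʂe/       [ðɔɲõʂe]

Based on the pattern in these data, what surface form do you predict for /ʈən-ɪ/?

[ʈənɪ̃]

The data show progressive nasality assimilation (vowel nasalisation): /ʊ/ → [ʊ̃] after /m/; /i/ → [ĩ] after /ŋ/; /u/ → [ũ] after /ŋ/; /o/ → [õ] after /ɲ/ — a vowel is nasalised by an immediately preceding nasal consonant.
No change occurs in [foqoʂe] because the vowel at the boundary is adjacent to an oral consonant, not a nasal (/o/ next to /q/).
The vowel /ɪ/ is adjacent to the preceding nasal /n/, so it acquires [+nasal] and surfaces as [ɪ̃].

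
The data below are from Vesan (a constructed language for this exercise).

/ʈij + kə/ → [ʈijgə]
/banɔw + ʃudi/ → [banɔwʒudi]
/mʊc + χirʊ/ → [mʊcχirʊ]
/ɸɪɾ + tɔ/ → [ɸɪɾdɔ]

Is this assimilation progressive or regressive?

progressive

Underlying /k/ is realised as [g] next to /j/; /j/ itself does not change.
/k/ is voiceless while /j/ is voiced; the output [g] is voiced, matching the trigger — so the feature that spreads is voicing.
Checking the remaining alternations: /ʃ/ → [ʒ] after /w/ (voiceless → voiced, matching voiced); /t/ → [d] after /ɾ/ (voiceless → voiced, matching voiced) — only voicing changes, and always toward the preceding segment.
No alternation appears in [mʊcχirʊ]: there the adjacent consonants already agree in voicing (/χ/ and /c/ are both voiceless), so this form is consistent with the same rule.
The trigger is the preceding segment, so the direction is progressive (perseverative).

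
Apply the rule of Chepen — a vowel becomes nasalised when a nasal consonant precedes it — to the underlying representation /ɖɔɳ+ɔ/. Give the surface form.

[ɖɔɳɔ̃]

/ɔ/ sits next to the nasal /ɳ/ and is therefore nasalised to [ɔ̃].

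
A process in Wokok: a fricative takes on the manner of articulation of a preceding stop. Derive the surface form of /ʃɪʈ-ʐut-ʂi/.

The rule targets /ʐ/ (voiced retroflex fricative), which sits after the trigger /ʈ/ (stop).
The voiced retroflex stop is [ɖ], so /ʐ/ → [ɖ].
At the second juncture, /ʂ/ likewise becomes [ʈ] adjacent to /t/.

[ʃɪʈɖutʈi]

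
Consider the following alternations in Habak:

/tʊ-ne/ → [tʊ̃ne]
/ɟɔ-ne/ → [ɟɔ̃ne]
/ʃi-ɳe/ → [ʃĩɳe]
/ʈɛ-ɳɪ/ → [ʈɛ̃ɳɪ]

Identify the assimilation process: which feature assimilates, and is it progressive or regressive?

regressive nasality assimilation (vowel nasalisation)

The vowel /ʊ/ surfaces as nasalised [ʊ̃] next to the following nasal /n/ — it has acquired the [+nasal] feature of its neighbour.
Likewise in the remaining data: /ɔ/ → [ɔ̃] before /n/; /i/ → [ĩ] before /ɳ/; /ɛ/ → [ɛ̃] before /ɳ/ — each time a vowel is nasalised next to a following nasal.
Because the conditioning nasal is to the right of the vowel that changes, the process is regressive (anticipatory).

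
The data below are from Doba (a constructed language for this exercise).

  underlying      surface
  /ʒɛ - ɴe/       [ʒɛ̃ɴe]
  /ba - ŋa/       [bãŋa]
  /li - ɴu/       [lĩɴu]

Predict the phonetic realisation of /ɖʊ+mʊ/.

The data show regressive nasality assimilation (vowel nasalisation): /ɛ/ → [ɛ̃] before /ɴ/; /a/ → [ã] before /ŋ/; /i/ → [ĩ] before /ɴ/ — a vowel is nasalised by an immediately following nasal consonant.
/ʊ/ sits next to the nasal /m/ and is therefore nasalised to [ʊ̃].

[ɖʊ̃mʊ]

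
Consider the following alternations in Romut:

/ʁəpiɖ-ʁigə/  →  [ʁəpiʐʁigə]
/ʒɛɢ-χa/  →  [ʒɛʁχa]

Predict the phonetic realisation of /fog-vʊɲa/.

[foɣvʊɲa]

The data show regressive manner assimilation: /ɖ/ → [ʐ] before /ʁ/; /ɢ/ → [ʁ] before /χ/. In each pair only manner changes, matching the following consonant, while place and voice stay constant.
The rule targets /g/ (voiced velar stop), which sits before the trigger /v/ (fricative).
The voiced velar fricative is [ɣ], so /g/ → [ɣ].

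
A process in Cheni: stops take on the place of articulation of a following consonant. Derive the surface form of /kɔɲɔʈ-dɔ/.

[kɔɲɔtdɔ]

/ʈ/ is a voiceless retroflex stop. The following trigger /d/ is alveolar, so /ʈ/ must become alveolar as well.
The voiceless alveolar stop is [t], so /ʈ/ → [t].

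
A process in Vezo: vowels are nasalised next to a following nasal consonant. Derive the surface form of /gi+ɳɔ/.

[gĩɳɔ]

/i/ sits next to the nasal /ɳ/ and is therefore nasalised to [ĩ].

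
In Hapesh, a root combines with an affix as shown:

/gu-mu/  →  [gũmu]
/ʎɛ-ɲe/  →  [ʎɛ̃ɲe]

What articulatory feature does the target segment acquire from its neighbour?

nasality

The vowel /u/ surfaces as nasalised [ũ] next to the following nasal /m/ — it has acquired the [+nasal] feature of its neighbour.
The other form shows the same pattern: /ɛ/ → [ɛ̃] before /ɲ/ — each time a vowel is nasalised next to a following nasal.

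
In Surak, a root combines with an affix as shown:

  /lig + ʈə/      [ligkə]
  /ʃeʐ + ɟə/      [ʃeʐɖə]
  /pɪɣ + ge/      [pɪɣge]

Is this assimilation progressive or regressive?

Underlying /ʈ/ is realised as [k] next to /g/; /g/ itself does not change.
The change retroflex → velar matches the place of the preceding /g/, identifying this as place assimilation.
The other alternating form patterns the same way: /ɟ/ → [ɖ] after /ʐ/ (palatal → retroflex, matching retroflex) — only place changes, and always toward the preceding segment.
Nothing changes in [pɪɣge]: there the adjacent consonants already agree in place (/g/ and /ɣ/ are both velar), so this form is consistent with the same rule.
The trigger is the preceding segment, so the direction is progressive (perseverative).

progressive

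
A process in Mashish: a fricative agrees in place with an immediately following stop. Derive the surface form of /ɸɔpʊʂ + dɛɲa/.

The rule targets /ʂ/ (voiceless retroflex fricative), which sits before the trigger /d/ (alveolar).
Changing only its place to alveolar gives [s] — the voiceless alveolar fricative.

[ɸɔpʊsdɛɲa]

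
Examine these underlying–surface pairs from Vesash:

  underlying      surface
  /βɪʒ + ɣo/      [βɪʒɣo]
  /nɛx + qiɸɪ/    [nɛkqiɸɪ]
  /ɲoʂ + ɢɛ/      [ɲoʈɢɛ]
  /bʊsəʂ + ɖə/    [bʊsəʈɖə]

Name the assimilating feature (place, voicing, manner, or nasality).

manner

Underlying /x/ is realised as [k] next to /q/; /q/ itself does not change.
/x/ is a fricative while /q/ is a stop; the output [k] is a stop, matching the trigger — so the feature that spreads is manner.
The other alternating forms pattern the same way: /ʂ/ → [ʈ] before /ɢ/ (fricative → stop, matching a stop); /ʂ/ → [ʈ] before /ɖ/ (fricative → stop, matching a stop) — only manner changes, and always toward the following segment.
No alternation appears in [βɪʒɣo]: there the adjacent consonants already agree in manner (/ʒ/ and /ɣ/ are both fricatives), so this form is consistent with the same rule.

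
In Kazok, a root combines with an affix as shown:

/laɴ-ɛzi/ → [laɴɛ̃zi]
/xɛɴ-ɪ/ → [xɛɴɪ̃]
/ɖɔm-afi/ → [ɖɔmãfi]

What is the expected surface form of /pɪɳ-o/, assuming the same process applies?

[pɪɳõ]

The data show progressive nasality assimilation (vowel nasalisation): /ɛ/ → [ɛ̃] after /ɴ/; /ɪ/ → [ɪ̃] after /ɴ/; /a/ → [ã] after /m/ — a vowel is nasalised by an immediately preceding nasal consonant.
The vowel /o/ is adjacent to the preceding nasal /ɳ/, so it acquires [+nasal] and surfaces as [õ].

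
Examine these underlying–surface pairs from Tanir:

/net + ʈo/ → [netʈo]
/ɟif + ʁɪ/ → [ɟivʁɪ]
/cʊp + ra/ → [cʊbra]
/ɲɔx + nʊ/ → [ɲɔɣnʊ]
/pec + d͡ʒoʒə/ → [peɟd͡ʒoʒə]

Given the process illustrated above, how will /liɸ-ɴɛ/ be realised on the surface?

[liβɴɛ]

The data show regressive voicing assimilation: /f/ → [v] before /ʁ/; /p/ → [b] before /r/; /x/ → [ɣ] before /n/; /c/ → [ɟ] before /d͡ʒ/. In each pair only voicing changes, matching the following consonant, while place and manner stay constant.
No alternation appears in [netʈo]: there the adjacent consonants already agree in voicing (/t/ and /ʈ/ are both voiceless), so this form is consistent with the same rule.
The rule targets /ɸ/ (voiceless bilabial fricative), which sits before the trigger /ɴ/ (voiced).
Changing only its voicing to voiced gives [β] — the voiced bilabial fricative.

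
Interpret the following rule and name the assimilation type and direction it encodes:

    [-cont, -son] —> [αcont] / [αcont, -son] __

The rule copies [cont] (continuancy) from the environment onto the target stops; since [±cont] encodes the stop/fricative manner contrast, the assimilating dimension is manner.
Since the environment is written before the underscore, the trigger precedes the target; the direction is progressive.

progressive manner assimilation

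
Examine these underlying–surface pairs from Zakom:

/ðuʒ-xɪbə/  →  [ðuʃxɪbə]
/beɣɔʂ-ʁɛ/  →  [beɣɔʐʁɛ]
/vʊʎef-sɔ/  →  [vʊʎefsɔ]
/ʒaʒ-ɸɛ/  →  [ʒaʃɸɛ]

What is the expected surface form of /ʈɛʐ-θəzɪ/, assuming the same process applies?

[ʈɛʂθəzɪ]

The data show regressive voicing assimilation: /ʒ/ → [ʃ] before /x/; /ʂ/ → [ʐ] before /ʁ/; /ʒ/ → [ʃ] before /ɸ/. In each pair only voicing changes, matching the following consonant, while place and manner stay constant.
No alternation appears in [vʊʎefsɔ]: there the adjacent consonants already agree in voicing (/f/ and /s/ are both voiceless), so this form is consistent with the same rule.
/ʐ/ is a voiced retroflex fricative. The following trigger /θ/ is voiceless, so /ʐ/ must become voiceless as well.
The voiceless retroflex fricative is [ʂ], so /ʐ/ → [ʂ].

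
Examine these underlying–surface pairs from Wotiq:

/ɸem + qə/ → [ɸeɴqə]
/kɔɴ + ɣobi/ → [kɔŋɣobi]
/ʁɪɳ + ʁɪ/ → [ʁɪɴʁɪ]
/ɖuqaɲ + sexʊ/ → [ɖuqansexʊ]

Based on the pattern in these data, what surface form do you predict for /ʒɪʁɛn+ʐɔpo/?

The data show regressive place assimilation: /m/ → [ɴ] before /q/; /ɴ/ → [ŋ] before /ɣ/; /ɳ/ → [ɴ] before /ʁ/; /ɲ/ → [n] before /s/. In each pair only place changes, matching the following consonant, while manner and voice stay constant.
/n/ is a voiced alveolar nasal. The following trigger /ʐ/ is retroflex, so /n/ must become retroflex as well.
The voiced retroflex nasal is [ɳ], so /n/ → [ɳ].

[ʒɪʁɛɳʐɔpo]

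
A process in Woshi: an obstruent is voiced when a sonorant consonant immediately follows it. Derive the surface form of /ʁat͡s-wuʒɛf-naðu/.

[ʁad͡zwuʒɛvnaðu]

The rule targets /t͡s/ (voiceless alveolar affricate), which sits before the trigger /w/ (voiced).
A voiced alveolar affricate is [d͡z], so the surface segment is [d͡z].
The same rule applies at the second boundary: /f/ → [v] next to /n/.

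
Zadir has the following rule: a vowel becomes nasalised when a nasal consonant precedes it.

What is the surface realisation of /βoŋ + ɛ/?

The vowel /ɛ/ is adjacent to the preceding nasal /ŋ/, so it acquires [+nasal] and surfaces as [ɛ̃].

[βoŋɛ̃]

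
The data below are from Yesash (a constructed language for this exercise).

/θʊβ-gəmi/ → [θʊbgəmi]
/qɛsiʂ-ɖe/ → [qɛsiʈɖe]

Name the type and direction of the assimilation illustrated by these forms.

regressive manner assimilation

The segment that alternates is /β/, which surfaces as [b] when adjacent to /g/.
/β/ is a fricative while /g/ is a stop; the output [b] is a stop, matching the trigger — so the feature that spreads is manner.
Place and voice are unchanged, so the assimilation is partial, not total.
Checking the remaining alternation: /ʂ/ → [ʈ] before /ɖ/ (fricative → stop, matching a stop) — only manner changes, and always toward the following segment.
The trigger is the following segment, so the direction is regressive (anticipatory).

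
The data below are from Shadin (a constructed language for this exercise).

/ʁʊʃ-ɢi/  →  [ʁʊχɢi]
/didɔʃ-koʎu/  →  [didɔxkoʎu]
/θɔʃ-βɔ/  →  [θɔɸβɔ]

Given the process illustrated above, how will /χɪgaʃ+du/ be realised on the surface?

[χɪgasdu]

The data show regressive place assimilation: /ʃ/ → [χ] before /ɢ/; /ʃ/ → [x] before /k/; /ʃ/ → [ɸ] before /β/. In each pair only place changes, matching the following consonant, while manner and voice stay constant.
The rule targets /ʃ/ (voiceless postalveolar fricative), which sits before the trigger /d/ (alveolar).
The voiceless alveolar fricative is [s], so /ʃ/ → [s].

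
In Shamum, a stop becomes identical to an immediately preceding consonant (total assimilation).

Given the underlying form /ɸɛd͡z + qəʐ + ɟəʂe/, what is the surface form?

[ɸɛd͡zd͡zəʐʐəʂe]

/q/ is the segment targeted by the rule; it sits immediately after /d͡z/, so it assimilates completely and surfaces as [d͡z].
At the second juncture, /ɟ/ likewise becomes [ʐ] adjacent to /ʐ/.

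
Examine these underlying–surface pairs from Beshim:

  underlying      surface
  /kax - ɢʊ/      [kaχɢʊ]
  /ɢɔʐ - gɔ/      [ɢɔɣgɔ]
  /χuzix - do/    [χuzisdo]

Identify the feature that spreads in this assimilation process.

place

Underlying /x/ is realised as [χ] next to /ɢ/; /ɢ/ itself does not change.
/x/ is velar while /ɢ/ is uvular; the output [χ] is uvular, matching the trigger — so the feature that spreads is place.
The other alternating forms pattern the same way: /ʐ/ → [ɣ] before /g/ (retroflex → velar, matching velar); /x/ → [s] before /d/ (velar → alveolar, matching alveolar) — only place changes, and always toward the following segment.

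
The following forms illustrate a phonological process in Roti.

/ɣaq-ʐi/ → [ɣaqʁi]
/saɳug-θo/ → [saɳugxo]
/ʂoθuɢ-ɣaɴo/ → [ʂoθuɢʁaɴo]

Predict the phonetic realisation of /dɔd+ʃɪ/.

[dɔdsɪ]

The data show progressive place assimilation: /ʐ/ → [ʁ] after /q/; /θ/ → [x] after /g/; /ɣ/ → [ʁ] after /ɢ/. In each pair only place changes, matching the preceding consonant, while manner and voice stay constant.
The rule targets /ʃ/ (voiceless postalveolar fricative), which sits after the trigger /d/ (alveolar).
Changing only its place to alveolar gives [s] — the voiceless alveolar fricative.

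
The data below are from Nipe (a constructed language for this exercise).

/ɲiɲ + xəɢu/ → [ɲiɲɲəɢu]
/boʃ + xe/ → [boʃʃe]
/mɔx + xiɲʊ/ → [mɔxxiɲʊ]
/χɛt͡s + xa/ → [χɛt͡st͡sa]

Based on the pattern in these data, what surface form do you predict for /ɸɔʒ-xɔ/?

The data show progressive total assimilation (/x/ → [ɲ] after /ɲ/; /x/ → [ʃ] after /ʃ/; /x/ → [t͡s] after /t͡s/): in every case the target segment becomes identical to its preceding neighbour, copying more than a single feature.
In [mɔxxiɲʊ] the two consonants at the boundary are already identical (/x/ + /x/), so the rule applies vacuously and nothing changes.
/x/ is the segment targeted by the rule; it sits immediately after /ʒ/, so it assimilates completely and surfaces as [ʒ].

[ɸɔʒʒɔ]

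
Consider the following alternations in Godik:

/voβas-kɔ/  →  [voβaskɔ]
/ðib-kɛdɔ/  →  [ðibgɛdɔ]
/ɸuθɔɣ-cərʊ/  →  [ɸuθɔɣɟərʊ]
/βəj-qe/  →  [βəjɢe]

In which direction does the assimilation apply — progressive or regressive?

Underlying /k/ is realised as [g] next to /b/; /b/ itself does not change.
/k/ is voiceless while /b/ is voiced; the output [g] is voiced, matching the trigger — so the feature that spreads is voicing.
The same holds elsewhere in the data: /c/ → [ɟ] after /ɣ/ (voiceless → voiced, matching voiced); /q/ → [ɢ] after /j/ (voiceless → voiced, matching voiced) — only voicing changes, and always toward the preceding segment.
Nothing changes in [voβaskɔ]: there the adjacent consonants already agree in voicing (/k/ and /s/ are both voiceless), so this form is consistent with the same rule.
Since the segment that changes follows the conditioning segment, the assimilation is progressive.

progressive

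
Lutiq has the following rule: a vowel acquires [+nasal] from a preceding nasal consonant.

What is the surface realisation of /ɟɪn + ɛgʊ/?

The vowel /ɛ/ is adjacent to the preceding nasal /n/, so it acquires [+nasal] and surfaces as [ɛ̃].

[ɟɪnɛ̃gʊ]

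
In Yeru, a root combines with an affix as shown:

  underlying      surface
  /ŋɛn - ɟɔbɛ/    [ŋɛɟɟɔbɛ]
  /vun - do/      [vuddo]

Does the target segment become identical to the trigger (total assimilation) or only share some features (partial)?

Underlying /n/ is realised as [ɟ] next to /ɟ/; /ɟ/ itself does not change.
The output [ɟ] is identical to the trigger /ɟ/ — every feature (place, manner, voicing) has been copied — so this is total assimilation.
The remaining alternation confirms this: /n/ → [d] before /d/ — in each case the output is a copy of the following consonant.

total assimilation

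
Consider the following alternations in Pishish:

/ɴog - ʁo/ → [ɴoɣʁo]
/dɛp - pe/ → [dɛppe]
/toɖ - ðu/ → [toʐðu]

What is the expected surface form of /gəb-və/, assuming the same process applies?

[gəβvə]

The data show regressive manner assimilation: /g/ → [ɣ] before /ʁ/; /ɖ/ → [ʐ] before /ð/. In each pair only manner changes, matching the following consonant, while place and voice stay constant.
Nothing changes in [dɛppe]: there the adjacent consonants already agree in manner (/p/ and /p/ are both stops), so this form is consistent with the same rule.
The rule targets /b/ (voiced bilabial stop), which sits before the trigger /v/ (fricative).
Changing only its manner to fricative gives [β] — the voiced bilabial fricative.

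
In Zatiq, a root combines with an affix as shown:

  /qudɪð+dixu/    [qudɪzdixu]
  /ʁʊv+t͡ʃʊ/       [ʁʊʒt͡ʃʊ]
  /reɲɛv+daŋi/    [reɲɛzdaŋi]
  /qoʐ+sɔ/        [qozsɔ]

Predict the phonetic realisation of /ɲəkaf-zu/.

[ɲəkaszu]

The data show regressive place assimilation: /ð/ → [z] before /d/; /v/ → [ʒ] before /t͡ʃ/; /v/ → [z] before /d/; /ʐ/ → [z] before /s/. In each pair only place changes, matching the following consonant, while manner and voice stay constant.
/f/ is a voiceless labiodental fricative. The following trigger /z/ is alveolar, so /f/ must become alveolar as well.
Changing only its place to alveolar gives [s] — the voiceless alveolar fricative.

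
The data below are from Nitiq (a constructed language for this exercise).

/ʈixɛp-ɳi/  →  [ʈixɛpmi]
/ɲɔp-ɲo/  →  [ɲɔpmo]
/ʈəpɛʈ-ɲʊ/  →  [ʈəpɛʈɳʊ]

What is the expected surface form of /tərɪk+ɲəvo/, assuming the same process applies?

The data show progressive place assimilation: /ɳ/ → [m] after /p/; /ɲ/ → [m] after /p/; /ɲ/ → [ɳ] after /ʈ/. In each pair only place changes, matching the preceding consonant, while manner and voice stay constant.
/ɲ/ is a voiced palatal nasal. The preceding trigger /k/ is velar, so /ɲ/ must become velar as well.
Changing only its place to velar gives [ŋ] — the voiced velar nasal.

[tərɪkŋəvo]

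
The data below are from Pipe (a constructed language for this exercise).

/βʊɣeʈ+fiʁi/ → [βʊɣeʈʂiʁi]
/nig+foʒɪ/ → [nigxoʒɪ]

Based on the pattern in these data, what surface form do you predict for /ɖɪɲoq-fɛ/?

The data show progressive place assimilation: /f/ → [ʂ] after /ʈ/; /f/ → [x] after /g/. In each pair only place changes, matching the preceding consonant, while manner and voice stay constant.
The rule targets /f/ (voiceless labiodental fricative), which sits after the trigger /q/ (uvular).
The voiceless uvular fricative is [χ], so /f/ → [χ].

[ɖɪɲoqχɛ]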